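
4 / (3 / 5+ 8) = 20 / 43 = 0.47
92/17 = 5.41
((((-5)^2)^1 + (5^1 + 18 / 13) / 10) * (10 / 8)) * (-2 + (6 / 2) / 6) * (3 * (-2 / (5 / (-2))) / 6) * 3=-29997 / 520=-57.69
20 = 20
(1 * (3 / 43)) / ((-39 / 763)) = -1.36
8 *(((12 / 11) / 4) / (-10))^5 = -243 / 2013137500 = -0.00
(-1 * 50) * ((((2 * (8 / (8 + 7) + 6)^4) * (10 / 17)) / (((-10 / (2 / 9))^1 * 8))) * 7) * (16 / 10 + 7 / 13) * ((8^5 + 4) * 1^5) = 980389913578432 / 6712875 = 146046204.28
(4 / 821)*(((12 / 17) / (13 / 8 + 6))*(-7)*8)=-21504 / 851377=-0.03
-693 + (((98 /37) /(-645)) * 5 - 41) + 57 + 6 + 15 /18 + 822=1449205 /9546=151.81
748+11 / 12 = 8987 / 12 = 748.92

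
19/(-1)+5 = -14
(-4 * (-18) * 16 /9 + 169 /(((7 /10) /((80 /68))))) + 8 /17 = 49088 /119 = 412.50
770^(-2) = 1 /592900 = 0.00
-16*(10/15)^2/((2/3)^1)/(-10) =16/15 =1.07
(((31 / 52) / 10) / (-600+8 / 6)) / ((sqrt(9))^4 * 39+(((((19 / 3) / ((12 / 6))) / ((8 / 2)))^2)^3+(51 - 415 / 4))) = -555393024 / 17325986510388985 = -0.00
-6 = -6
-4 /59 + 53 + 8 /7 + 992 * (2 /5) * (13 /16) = 376.48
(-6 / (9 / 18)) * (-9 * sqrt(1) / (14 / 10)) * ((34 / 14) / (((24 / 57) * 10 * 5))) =8721 / 980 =8.90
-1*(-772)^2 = -595984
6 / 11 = 0.55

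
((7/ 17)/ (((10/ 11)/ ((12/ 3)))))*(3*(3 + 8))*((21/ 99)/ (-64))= -539/ 2720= -0.20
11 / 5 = 2.20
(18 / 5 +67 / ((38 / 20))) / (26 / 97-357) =-358124 / 3287285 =-0.11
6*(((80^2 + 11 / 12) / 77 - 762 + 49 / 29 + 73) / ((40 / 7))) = -16189649 / 25520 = -634.39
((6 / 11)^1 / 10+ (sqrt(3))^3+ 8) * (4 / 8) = 6.63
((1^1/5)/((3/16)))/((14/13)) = 104/105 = 0.99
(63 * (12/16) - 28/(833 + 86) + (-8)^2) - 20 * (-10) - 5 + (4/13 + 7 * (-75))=-218.47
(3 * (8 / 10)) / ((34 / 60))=72 / 17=4.24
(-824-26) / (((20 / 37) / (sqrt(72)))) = -9435*sqrt(2) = -13343.10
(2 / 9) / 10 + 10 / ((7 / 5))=2257 / 315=7.17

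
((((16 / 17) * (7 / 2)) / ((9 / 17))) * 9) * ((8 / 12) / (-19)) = -112 / 57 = -1.96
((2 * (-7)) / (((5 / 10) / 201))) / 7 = -804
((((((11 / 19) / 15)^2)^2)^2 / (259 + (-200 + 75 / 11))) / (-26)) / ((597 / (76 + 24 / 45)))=-676730987317 / 1834325456140656993058593750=-0.00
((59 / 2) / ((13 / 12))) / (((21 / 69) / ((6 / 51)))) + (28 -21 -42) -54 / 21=-5977 / 221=-27.05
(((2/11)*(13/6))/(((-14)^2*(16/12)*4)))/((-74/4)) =-13/638176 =-0.00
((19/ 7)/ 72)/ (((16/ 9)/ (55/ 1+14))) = 1311/ 896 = 1.46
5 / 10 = 1 / 2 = 0.50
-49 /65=-0.75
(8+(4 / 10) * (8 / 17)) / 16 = 87 / 170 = 0.51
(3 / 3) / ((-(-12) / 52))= 13 / 3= 4.33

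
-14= -14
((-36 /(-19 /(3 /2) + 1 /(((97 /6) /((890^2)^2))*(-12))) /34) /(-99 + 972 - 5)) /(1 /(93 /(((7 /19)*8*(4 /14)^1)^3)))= 53891163 /917462225908809728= 0.00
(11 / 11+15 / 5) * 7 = 28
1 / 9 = 0.11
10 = 10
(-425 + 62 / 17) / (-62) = 7163 / 1054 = 6.80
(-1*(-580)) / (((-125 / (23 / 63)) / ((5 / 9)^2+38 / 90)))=-1.24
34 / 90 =17 / 45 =0.38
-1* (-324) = 324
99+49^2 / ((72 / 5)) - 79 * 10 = -37747 / 72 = -524.26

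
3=3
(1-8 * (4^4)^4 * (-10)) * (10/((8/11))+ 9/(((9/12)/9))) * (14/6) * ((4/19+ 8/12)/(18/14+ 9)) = 68327203056497525/8208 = 8324464310002.14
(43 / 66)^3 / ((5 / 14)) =556549 / 718740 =0.77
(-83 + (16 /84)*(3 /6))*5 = -414.52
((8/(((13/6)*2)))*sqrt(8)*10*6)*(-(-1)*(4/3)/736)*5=600*sqrt(2)/299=2.84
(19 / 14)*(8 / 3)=3.62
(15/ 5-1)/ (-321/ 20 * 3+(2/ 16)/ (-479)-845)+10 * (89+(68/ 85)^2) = 76699194238/ 85563795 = 896.40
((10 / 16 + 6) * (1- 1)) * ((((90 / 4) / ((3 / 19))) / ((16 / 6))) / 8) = 0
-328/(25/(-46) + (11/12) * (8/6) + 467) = -135792/193619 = -0.70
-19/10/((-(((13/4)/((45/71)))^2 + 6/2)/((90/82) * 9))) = 24931800/38914289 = 0.64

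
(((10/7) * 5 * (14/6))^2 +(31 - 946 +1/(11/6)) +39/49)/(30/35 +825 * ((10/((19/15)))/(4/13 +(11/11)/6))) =-1084257287/23413600287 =-0.05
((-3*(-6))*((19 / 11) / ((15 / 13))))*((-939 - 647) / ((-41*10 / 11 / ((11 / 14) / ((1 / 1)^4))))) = 6463743 / 7175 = 900.87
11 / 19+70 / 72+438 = 300653 / 684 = 439.55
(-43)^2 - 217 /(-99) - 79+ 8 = 176239 /99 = 1780.19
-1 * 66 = -66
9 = 9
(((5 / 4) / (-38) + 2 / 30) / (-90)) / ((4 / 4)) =-77 / 205200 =-0.00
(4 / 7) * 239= 136.57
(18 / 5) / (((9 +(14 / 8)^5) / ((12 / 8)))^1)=27648 / 130115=0.21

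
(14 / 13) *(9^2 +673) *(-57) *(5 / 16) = -57855 / 4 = -14463.75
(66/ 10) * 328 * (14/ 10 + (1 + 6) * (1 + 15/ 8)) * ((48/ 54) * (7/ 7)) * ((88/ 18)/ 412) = 11390456/ 23175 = 491.50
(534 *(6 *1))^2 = 10265616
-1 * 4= -4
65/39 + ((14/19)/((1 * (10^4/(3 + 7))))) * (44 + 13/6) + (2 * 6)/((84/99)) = 2107191/133000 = 15.84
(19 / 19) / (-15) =-1 / 15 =-0.07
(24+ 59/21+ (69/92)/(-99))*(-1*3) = -24765/308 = -80.41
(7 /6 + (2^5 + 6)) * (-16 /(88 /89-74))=83660 /9747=8.58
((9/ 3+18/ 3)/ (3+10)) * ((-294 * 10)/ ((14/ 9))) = -17010/ 13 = -1308.46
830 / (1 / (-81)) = -67230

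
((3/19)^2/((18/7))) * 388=1358/361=3.76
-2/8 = -1/4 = -0.25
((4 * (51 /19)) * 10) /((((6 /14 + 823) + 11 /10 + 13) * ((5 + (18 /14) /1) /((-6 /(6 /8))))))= -1999200 /12253043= -0.16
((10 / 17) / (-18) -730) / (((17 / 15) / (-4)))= 2233900 / 867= 2576.59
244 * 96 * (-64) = -1499136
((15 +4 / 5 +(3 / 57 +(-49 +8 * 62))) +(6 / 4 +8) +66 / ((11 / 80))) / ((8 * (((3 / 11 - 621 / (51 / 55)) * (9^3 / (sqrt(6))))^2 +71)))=486733511 / 162293711229643600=0.00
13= 13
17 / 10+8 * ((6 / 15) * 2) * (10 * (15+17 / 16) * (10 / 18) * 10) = 5712.81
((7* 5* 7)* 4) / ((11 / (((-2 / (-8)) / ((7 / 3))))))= 105 / 11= 9.55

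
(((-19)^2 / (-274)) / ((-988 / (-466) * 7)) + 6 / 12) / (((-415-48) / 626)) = -6418691 / 11544442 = -0.56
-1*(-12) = 12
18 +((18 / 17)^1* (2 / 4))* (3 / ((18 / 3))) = 621 / 34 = 18.26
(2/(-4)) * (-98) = 49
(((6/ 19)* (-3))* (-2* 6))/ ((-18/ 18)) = -216/ 19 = -11.37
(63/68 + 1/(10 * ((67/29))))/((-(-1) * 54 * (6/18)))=22091/410040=0.05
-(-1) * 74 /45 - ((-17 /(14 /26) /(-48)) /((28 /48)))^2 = 0.37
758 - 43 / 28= 21181 / 28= 756.46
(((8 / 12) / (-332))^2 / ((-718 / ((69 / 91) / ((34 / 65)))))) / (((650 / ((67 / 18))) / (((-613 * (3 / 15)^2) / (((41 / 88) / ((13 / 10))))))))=10390963 / 3257956006830000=0.00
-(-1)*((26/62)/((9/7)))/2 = 91/558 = 0.16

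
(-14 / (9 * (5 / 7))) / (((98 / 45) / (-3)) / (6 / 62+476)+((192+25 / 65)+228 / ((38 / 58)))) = -56408898 / 13997027131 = -0.00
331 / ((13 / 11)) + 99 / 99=281.08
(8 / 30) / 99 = 4 / 1485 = 0.00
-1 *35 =-35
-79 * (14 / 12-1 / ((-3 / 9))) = -329.17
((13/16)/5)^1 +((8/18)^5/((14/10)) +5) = 171120259/33067440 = 5.17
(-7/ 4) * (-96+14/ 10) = 3311/ 20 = 165.55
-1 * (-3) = 3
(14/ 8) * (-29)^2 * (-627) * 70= -129190215/ 2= -64595107.50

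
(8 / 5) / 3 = 8 / 15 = 0.53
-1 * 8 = -8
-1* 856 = -856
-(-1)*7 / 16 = 7 / 16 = 0.44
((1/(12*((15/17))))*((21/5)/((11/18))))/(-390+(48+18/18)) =-357/187550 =-0.00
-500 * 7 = -3500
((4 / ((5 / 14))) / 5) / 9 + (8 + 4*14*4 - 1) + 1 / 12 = 231.33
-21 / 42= -0.50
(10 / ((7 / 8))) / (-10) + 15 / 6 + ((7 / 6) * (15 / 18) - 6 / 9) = 419 / 252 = 1.66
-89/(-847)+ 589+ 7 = 596.11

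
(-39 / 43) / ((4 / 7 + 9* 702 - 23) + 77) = -273 / 1918144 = -0.00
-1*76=-76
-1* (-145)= 145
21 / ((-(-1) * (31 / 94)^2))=185556 / 961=193.09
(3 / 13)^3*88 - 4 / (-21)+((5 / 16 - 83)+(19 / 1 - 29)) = -91.42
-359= -359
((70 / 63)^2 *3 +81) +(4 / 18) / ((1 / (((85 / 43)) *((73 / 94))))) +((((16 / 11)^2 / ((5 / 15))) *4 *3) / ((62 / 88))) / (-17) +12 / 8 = 50729462269 / 632649798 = 80.19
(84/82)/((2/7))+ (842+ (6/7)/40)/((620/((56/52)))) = 16681403/3304600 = 5.05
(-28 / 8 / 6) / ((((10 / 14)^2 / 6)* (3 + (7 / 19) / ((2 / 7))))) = -6517 / 4075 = -1.60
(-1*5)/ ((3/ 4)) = -20/ 3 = -6.67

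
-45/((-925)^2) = -9/171125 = -0.00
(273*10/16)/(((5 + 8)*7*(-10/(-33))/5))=30.94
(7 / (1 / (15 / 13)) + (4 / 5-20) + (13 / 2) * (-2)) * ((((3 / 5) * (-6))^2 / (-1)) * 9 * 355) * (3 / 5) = 973897344 / 1625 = 599321.44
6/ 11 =0.55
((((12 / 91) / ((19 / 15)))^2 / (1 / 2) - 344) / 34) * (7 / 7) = -514151452 / 50820497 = -10.12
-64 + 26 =-38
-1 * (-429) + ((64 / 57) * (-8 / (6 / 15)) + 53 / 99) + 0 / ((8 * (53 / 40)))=765716 / 1881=407.08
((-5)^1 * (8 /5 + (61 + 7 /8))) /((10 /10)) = -2539 /8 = -317.38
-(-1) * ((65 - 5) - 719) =-659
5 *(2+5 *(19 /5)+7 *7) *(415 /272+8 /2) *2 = 263025 /68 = 3868.01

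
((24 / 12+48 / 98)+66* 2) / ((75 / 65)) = 17134 / 147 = 116.56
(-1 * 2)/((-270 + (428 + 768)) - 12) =-1/457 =-0.00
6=6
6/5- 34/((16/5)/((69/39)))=-9151/520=-17.60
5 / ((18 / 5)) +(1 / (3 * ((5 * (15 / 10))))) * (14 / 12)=389 / 270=1.44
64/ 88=8/ 11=0.73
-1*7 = -7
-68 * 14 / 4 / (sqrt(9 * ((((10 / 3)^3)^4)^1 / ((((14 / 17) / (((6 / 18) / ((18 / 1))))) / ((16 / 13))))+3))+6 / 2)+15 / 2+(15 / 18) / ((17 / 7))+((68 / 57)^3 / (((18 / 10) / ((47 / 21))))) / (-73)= 607533640089340354677083 / 77732054642418904318311 - 86751 * sqrt(18565069409689803) / 34001305750537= 7.47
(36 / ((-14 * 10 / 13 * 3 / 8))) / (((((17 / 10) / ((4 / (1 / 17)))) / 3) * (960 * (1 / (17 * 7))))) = -663 / 5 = -132.60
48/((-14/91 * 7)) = -312/7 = -44.57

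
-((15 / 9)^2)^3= -15625 / 729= -21.43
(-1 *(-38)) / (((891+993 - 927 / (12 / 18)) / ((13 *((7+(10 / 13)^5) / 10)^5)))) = 2721504490521505897549825607884769 / 13393609008987592402639115532675000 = 0.20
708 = 708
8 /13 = 0.62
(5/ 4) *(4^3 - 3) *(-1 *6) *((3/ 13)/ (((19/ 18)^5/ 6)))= -15560592480/ 32189287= -483.41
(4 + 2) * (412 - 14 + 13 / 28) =33471 / 14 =2390.79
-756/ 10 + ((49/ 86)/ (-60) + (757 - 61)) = 640243/ 1032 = 620.39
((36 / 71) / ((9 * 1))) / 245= 4 / 17395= 0.00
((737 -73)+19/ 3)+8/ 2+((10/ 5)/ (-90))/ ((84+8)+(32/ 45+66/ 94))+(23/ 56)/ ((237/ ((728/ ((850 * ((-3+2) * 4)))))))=107354511622469/ 159201100200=674.33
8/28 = 2/7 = 0.29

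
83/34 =2.44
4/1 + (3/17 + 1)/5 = 72/17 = 4.24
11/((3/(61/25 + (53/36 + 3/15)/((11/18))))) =18.98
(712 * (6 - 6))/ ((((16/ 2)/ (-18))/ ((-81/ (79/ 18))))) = 0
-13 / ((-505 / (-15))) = -39 / 101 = -0.39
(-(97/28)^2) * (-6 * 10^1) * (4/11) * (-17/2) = -2225.69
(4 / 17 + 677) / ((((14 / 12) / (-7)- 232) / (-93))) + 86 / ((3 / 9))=12533952 / 23681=529.28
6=6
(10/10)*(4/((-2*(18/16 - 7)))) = 16/47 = 0.34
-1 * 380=-380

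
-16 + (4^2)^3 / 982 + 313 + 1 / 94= 13900741 / 46154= 301.18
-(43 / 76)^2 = -0.32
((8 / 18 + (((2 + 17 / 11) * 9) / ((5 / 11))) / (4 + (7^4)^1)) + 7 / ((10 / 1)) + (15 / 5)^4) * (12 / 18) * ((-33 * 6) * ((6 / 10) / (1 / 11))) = -331102222 / 4625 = -71589.67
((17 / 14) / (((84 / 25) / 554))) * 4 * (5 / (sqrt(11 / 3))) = 588625 * sqrt(33) / 1617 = 2091.15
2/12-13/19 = -59/114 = -0.52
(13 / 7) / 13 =1 / 7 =0.14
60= 60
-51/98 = -0.52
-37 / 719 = -0.05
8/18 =4/9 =0.44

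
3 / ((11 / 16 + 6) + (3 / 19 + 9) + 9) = 912 / 7553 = 0.12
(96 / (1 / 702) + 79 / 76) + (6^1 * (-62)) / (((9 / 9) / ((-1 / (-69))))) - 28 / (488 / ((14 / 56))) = 14370817239 / 213256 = 67387.63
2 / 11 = 0.18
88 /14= 44 /7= 6.29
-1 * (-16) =16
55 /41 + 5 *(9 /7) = 2230 /287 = 7.77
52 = 52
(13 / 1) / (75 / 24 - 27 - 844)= -104 / 6943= -0.01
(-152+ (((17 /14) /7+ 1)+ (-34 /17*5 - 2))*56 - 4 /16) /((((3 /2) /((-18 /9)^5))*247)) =339824 /5187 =65.51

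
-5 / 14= -0.36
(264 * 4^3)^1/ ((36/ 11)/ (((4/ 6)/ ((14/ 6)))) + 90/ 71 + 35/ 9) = 118761984/ 116759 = 1017.15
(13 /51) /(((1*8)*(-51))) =-13 /20808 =-0.00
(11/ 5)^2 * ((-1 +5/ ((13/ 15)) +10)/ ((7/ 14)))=46464/ 325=142.97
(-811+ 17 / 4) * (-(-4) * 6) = -19362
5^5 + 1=3126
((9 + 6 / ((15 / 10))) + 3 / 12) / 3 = 53 / 12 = 4.42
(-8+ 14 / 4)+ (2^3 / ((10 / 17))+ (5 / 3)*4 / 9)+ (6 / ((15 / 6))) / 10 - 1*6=5509 / 1350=4.08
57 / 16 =3.56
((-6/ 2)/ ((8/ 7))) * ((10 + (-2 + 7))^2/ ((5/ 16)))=-1890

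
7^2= 49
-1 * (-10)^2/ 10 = -10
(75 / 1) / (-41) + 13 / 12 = -367 / 492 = -0.75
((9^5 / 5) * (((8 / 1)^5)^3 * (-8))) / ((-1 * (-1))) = -3324163179957505228.80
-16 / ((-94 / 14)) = 112 / 47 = 2.38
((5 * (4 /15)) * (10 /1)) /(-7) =-40 /21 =-1.90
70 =70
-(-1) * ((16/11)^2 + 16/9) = 4240/1089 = 3.89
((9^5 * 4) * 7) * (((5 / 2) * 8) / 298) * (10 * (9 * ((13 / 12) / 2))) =806018850 / 149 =5409522.48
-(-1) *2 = 2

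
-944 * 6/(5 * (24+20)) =-1416/55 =-25.75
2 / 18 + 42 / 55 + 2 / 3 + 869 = 430918 / 495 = 870.54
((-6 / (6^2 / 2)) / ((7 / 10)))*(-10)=100 / 21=4.76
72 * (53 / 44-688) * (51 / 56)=-1981503 / 44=-45034.16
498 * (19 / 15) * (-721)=-2274034 / 5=-454806.80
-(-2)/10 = 1/5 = 0.20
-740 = -740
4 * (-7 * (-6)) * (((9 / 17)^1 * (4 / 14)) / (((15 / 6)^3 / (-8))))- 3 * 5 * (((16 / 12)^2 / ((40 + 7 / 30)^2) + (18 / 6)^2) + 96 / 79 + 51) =-13397394009324 / 14386383875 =-931.26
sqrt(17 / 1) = 4.12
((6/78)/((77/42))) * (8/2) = 24/143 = 0.17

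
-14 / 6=-7 / 3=-2.33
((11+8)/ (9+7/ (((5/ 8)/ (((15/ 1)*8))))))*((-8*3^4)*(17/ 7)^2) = -1186056/ 22099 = -53.67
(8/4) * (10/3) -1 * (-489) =1487/3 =495.67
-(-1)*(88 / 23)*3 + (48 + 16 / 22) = 15232 / 253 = 60.21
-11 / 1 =-11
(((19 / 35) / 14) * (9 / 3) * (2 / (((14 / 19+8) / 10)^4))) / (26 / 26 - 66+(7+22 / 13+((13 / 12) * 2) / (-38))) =-550436807700 / 77700519099077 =-0.01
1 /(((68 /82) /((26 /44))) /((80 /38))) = 5330 /3553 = 1.50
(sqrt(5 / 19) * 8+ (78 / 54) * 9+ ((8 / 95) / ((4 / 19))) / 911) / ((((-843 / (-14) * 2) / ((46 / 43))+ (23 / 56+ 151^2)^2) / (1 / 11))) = 577024 * sqrt(95) / 7837430543974471+ 4271203776 / 1878920848831774495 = 0.00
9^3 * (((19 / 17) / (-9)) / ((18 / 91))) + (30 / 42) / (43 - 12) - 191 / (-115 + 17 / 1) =-11767656 / 25823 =-455.70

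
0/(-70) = 0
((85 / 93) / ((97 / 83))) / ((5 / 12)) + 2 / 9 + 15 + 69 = 86.10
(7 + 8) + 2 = 17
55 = 55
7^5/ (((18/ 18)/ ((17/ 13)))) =285719/ 13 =21978.38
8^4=4096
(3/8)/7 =3/56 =0.05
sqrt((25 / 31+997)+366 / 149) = sqrt(21340768466) / 4619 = 31.63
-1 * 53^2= -2809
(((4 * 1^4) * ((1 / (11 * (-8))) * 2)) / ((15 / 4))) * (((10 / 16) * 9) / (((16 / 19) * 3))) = -19 / 352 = -0.05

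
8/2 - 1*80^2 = -6396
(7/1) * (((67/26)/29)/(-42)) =-67/4524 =-0.01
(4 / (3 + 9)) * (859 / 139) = 2.06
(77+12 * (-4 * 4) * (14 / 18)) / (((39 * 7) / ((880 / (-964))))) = 6820 / 28197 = 0.24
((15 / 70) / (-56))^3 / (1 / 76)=-513 / 120472576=-0.00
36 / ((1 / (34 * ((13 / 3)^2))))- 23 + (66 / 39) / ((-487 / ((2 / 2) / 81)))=11774653349 / 512811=22961.00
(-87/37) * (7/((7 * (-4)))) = 0.59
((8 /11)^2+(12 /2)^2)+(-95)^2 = 9061.53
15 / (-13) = -15 / 13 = -1.15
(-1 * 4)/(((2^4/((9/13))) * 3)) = -3/52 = -0.06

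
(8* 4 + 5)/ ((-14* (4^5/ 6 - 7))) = -111/ 6874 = -0.02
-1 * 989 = -989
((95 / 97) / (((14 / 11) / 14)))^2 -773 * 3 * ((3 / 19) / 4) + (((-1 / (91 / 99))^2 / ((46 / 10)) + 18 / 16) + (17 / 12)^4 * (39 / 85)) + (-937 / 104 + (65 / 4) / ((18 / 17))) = 40115430443837977 / 1176742459226880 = 34.09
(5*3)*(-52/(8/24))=-2340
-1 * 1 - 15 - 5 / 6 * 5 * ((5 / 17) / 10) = -3289 / 204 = -16.12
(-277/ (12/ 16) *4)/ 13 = -4432/ 39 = -113.64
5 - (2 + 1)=2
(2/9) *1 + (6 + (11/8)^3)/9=603/512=1.18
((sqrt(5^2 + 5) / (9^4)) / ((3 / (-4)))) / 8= -sqrt(30) / 39366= -0.00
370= 370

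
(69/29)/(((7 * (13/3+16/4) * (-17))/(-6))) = 1242/86275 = 0.01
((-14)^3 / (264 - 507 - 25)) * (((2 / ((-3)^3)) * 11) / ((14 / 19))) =-20482 / 1809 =-11.32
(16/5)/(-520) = -0.01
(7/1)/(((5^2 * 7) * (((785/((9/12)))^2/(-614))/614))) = -848241/61622500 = -0.01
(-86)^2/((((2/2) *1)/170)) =1257320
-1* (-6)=6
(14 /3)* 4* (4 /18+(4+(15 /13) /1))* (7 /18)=123284 /3159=39.03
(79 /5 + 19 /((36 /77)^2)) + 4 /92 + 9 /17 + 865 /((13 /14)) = 34085177597 /32937840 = 1034.83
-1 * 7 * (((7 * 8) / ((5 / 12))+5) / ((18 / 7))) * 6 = -34153 / 15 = -2276.87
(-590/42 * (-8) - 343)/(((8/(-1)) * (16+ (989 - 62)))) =4843/158424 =0.03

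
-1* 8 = -8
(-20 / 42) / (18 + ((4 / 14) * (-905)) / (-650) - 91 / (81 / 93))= 2925 / 528769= 0.01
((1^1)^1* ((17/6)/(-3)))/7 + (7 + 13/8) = 4279/504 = 8.49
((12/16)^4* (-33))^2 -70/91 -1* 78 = 25775213/851968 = 30.25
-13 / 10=-1.30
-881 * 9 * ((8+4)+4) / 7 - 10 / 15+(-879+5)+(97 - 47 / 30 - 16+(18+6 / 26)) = -51598177 / 2730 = -18900.43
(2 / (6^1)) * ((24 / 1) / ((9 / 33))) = 88 / 3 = 29.33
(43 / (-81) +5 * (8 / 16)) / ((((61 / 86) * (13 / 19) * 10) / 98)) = 12770527 / 321165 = 39.76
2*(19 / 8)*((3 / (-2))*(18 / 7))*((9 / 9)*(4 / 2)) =-513 / 14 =-36.64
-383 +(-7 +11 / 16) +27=-362.31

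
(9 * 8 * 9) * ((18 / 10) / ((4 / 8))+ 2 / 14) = 84888 / 35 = 2425.37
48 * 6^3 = 10368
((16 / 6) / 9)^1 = 8 / 27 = 0.30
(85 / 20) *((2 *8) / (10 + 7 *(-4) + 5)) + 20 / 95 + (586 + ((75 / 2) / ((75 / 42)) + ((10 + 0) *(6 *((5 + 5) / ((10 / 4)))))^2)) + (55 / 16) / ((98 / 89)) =22542603017 / 387296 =58205.10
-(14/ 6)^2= -49/ 9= -5.44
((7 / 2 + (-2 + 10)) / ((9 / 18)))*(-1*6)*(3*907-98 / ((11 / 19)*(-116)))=-119848101 / 319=-375699.38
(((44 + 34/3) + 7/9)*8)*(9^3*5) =1636200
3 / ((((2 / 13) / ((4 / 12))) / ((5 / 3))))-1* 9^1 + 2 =23 / 6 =3.83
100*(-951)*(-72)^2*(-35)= 17254944000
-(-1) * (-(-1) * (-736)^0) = 1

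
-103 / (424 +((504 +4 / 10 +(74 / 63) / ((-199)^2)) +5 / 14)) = -367101270 / 3310174151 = -0.11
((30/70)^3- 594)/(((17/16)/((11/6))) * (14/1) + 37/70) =-44817300/652141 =-68.72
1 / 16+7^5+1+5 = 16813.06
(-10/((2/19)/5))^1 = -475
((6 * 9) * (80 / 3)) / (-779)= -1440 / 779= -1.85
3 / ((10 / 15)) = 9 / 2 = 4.50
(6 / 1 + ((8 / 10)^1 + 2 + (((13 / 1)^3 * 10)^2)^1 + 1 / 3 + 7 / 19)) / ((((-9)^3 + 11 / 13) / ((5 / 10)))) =-447083192426 / 1348905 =-331441.57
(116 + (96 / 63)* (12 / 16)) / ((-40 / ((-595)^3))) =1233777125 / 2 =616888562.50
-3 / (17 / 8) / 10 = -12 / 85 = -0.14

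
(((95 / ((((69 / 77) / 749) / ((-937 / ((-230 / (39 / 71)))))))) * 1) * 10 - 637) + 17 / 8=533720495719 / 300472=1776273.65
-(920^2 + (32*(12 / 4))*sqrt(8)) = -846400 - 192*sqrt(2) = -846671.53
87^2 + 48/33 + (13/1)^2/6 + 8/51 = 2841943/374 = 7598.78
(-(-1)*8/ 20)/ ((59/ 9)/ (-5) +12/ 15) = -0.78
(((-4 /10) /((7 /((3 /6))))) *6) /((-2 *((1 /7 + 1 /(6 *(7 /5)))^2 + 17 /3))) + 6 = 304266 /50585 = 6.01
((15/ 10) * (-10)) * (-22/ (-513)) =-110/ 171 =-0.64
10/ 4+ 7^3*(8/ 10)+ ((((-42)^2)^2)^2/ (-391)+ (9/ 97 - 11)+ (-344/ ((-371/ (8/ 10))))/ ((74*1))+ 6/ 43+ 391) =-5543832947441477300811/ 223868289470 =-24763815190.47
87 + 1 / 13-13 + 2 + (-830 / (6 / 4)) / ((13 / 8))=-10313 / 39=-264.44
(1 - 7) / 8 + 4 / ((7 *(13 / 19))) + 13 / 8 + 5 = 6.71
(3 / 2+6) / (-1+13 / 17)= -255 / 8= -31.88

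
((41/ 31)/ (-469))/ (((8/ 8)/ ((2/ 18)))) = -41/ 130851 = -0.00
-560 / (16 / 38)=-1330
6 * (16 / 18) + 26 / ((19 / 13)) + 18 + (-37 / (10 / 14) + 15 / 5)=-2188 / 285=-7.68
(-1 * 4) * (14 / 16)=-7 / 2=-3.50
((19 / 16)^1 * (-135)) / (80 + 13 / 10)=-4275 / 2168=-1.97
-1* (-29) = 29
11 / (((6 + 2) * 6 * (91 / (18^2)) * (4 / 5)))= 1485 / 1456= 1.02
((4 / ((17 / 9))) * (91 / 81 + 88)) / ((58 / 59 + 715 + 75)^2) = 25129339 / 83304760068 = 0.00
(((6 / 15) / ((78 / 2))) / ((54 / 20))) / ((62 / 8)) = 16 / 32643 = 0.00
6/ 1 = 6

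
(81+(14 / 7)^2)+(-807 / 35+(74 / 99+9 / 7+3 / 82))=18187909 / 284130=64.01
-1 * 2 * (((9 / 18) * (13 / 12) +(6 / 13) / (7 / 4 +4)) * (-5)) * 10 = 111575 / 1794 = 62.19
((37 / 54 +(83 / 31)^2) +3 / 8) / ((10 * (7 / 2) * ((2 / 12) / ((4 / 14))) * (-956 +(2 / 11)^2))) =-206679253 / 490219092720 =-0.00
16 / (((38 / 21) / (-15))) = -2520 / 19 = -132.63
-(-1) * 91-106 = -15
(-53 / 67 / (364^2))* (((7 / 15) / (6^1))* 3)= -53 / 38045280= -0.00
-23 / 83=-0.28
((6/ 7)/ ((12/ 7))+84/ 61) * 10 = 18.77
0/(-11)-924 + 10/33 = -30482/33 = -923.70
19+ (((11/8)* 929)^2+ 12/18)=1631706.56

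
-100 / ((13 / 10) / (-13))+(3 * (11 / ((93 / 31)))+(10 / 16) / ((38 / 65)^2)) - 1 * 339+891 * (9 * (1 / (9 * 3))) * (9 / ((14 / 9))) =193441715 / 80864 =2392.19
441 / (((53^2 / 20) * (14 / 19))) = 11970 / 2809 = 4.26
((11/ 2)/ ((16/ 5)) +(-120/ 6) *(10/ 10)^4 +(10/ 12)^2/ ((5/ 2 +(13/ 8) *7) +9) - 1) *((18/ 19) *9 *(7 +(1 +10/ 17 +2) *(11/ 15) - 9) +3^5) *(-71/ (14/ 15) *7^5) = 7708987061875659/ 1260992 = 6113430586.30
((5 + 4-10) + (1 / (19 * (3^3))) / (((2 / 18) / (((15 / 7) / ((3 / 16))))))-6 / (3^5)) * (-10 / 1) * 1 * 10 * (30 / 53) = 8879000 / 190323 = 46.65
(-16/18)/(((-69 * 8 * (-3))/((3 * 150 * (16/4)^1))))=-200/207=-0.97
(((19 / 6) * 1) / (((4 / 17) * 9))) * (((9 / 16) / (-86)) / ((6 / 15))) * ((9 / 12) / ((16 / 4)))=-1615 / 352256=-0.00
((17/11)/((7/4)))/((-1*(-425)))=4/1925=0.00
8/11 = 0.73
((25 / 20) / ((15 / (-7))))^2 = 49 / 144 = 0.34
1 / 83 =0.01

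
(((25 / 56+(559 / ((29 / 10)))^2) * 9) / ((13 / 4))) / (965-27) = 15749231625 / 143572156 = 109.70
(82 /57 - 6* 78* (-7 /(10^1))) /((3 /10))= 187552 /171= 1096.80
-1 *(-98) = 98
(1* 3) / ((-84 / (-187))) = 6.68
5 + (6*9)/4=18.50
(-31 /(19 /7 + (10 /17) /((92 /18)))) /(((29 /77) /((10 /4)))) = -2969645 /40832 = -72.73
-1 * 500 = -500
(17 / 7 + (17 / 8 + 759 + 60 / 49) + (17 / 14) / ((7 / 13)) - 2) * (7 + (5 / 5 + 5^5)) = 939564769 / 392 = 2396848.90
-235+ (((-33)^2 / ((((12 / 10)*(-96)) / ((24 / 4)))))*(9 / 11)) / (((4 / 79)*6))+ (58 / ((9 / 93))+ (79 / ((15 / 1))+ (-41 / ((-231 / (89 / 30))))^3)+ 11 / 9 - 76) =1514582613627143 / 10650001824000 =142.21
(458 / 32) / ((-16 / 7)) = -1603 / 256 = -6.26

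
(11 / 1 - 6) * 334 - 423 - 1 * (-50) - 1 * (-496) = 1793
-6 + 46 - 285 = -245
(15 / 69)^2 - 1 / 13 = -204 / 6877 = -0.03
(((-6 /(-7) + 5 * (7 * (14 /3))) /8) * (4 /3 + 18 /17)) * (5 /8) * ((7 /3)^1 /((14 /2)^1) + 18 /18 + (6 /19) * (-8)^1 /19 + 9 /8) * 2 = 2648423885 /18558288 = 142.71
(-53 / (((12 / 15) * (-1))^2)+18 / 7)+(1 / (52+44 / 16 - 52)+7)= -89785 / 1232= -72.88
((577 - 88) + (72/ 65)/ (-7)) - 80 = 186023/ 455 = 408.84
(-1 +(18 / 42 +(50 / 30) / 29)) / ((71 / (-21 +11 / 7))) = 42568 / 302673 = 0.14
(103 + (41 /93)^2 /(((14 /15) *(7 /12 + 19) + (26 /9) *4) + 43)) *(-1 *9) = -389310225 /419957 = -927.02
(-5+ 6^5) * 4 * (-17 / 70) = -264214 / 35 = -7548.97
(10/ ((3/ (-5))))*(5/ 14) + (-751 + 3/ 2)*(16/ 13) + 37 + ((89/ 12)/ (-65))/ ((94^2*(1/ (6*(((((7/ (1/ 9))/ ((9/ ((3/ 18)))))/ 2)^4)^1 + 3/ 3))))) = -11432946857867/ 12825630720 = -891.41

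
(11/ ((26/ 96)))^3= 147197952/ 2197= 66999.52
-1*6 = -6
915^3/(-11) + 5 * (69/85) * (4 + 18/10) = -65115152364/935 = -69641874.19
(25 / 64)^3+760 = 760.06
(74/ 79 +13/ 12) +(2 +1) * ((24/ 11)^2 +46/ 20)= 23.20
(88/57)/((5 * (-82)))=-44/11685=-0.00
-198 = -198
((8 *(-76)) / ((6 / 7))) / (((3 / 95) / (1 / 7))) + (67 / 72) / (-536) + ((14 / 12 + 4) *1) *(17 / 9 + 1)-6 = -5529539 / 1728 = -3199.96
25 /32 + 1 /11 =307 /352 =0.87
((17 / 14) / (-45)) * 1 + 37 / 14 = 824 / 315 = 2.62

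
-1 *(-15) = 15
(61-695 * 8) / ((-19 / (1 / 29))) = 9.98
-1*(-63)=63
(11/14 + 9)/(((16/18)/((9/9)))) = 1233/112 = 11.01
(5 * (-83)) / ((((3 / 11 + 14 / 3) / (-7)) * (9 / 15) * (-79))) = -159775 / 12877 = -12.41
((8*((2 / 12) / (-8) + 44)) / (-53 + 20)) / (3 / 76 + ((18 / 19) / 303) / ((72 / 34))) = -8102018 / 31119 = -260.36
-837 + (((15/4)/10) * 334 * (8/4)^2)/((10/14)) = -678/5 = -135.60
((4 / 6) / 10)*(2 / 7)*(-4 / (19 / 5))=-8 / 399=-0.02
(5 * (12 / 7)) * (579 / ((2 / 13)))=225810 / 7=32258.57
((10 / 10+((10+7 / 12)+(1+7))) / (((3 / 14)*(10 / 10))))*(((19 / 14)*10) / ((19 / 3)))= 1175 / 6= 195.83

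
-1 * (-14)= 14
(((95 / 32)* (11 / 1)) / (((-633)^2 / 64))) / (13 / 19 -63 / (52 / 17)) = -2064920 / 7882754697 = -0.00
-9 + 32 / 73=-625 / 73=-8.56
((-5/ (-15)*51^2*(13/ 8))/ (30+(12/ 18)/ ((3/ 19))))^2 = 10289870721/ 6071296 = 1694.84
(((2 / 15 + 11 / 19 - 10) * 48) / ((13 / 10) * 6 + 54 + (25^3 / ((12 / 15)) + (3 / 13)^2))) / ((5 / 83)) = -2376286016 / 6291345455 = -0.38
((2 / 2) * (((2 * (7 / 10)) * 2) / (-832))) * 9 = -63 / 2080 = -0.03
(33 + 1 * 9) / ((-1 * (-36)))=1.17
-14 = -14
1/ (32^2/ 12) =3/ 256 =0.01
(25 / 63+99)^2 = 9879.73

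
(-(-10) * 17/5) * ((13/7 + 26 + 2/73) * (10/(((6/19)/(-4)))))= -184097080/1533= -120089.42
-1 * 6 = -6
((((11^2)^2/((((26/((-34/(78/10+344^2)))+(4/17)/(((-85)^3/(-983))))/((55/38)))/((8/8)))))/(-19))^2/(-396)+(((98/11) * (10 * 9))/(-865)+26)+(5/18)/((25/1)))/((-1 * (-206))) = 3998309515631938896989070500849259391/32835541651905213816818175530446983840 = 0.12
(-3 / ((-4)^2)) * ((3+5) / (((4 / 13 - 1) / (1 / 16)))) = 0.14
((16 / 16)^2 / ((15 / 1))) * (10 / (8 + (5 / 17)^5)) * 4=11358856 / 34085943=0.33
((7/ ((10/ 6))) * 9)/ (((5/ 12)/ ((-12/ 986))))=-13608/ 12325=-1.10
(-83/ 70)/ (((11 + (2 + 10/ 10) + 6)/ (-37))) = 3071/ 1400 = 2.19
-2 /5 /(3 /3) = -0.40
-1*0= 0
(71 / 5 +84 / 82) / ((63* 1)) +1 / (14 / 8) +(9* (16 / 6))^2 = 7449541 / 12915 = 576.81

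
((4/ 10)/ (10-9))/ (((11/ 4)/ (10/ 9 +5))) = 8/ 9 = 0.89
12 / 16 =3 / 4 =0.75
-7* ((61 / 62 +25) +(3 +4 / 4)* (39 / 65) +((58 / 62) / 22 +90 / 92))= -16143449 / 78430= -205.83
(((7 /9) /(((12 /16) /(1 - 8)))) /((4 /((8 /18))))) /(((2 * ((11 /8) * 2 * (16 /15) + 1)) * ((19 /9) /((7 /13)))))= -3430 /131157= -0.03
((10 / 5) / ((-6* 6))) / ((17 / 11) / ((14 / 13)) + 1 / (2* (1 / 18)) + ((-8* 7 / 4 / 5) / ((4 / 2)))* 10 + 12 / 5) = 385 / 8073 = 0.05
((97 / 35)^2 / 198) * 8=37636 / 121275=0.31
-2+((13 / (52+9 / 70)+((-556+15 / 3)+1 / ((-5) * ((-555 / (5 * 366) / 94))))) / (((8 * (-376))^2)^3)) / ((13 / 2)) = -500049023230053488928179801 / 250024511615026744451399680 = -2.00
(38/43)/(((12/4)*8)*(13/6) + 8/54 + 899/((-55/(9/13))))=733590/33895309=0.02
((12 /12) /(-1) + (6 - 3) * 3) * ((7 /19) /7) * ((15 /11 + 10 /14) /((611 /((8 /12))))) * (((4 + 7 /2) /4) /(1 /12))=19200 /893893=0.02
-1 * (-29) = 29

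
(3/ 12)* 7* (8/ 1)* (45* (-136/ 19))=-85680/ 19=-4509.47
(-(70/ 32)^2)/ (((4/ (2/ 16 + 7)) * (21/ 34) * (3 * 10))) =-11305/ 24576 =-0.46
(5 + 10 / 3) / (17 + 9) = 25 / 78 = 0.32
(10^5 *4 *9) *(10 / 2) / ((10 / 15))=27000000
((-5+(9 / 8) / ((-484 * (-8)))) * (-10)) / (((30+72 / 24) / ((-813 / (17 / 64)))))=-209850205 / 45254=-4637.16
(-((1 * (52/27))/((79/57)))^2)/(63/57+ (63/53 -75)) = 982977008/37011720015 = 0.03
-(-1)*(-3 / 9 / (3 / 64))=-64 / 9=-7.11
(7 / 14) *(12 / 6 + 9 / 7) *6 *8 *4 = 2208 / 7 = 315.43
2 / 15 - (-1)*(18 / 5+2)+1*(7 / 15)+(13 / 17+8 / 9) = 6008 / 765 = 7.85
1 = 1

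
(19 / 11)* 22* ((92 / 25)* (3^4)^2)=22937256 / 25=917490.24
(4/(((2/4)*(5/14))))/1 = 112/5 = 22.40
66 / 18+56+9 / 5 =922 / 15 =61.47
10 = 10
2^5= 32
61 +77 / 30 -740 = -20293 / 30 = -676.43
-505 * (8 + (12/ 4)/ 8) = -33835/ 8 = -4229.38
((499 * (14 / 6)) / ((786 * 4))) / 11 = 3493 / 103752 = 0.03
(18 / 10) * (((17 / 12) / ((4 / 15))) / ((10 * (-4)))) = -153 / 640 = -0.24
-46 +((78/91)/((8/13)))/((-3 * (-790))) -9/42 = -1022247/22120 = -46.21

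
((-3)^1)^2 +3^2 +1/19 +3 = 21.05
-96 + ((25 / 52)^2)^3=-1897734387119 / 19770609664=-95.99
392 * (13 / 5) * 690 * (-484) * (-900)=306334828800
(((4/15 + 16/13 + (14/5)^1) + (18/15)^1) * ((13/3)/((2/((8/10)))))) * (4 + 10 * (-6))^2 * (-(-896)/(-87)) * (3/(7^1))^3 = -17563648/725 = -24225.72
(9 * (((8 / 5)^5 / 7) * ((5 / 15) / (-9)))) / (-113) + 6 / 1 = 44526518 / 7415625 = 6.00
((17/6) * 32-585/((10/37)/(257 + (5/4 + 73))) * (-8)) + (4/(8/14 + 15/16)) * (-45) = 2908099463/507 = 5735896.38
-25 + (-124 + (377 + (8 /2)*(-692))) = -2540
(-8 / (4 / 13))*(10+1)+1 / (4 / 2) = -571 / 2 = -285.50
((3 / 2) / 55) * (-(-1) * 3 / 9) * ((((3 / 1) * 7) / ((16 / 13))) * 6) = 819 / 880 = 0.93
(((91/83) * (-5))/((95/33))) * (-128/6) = 40.62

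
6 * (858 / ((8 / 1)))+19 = 1325 / 2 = 662.50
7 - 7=0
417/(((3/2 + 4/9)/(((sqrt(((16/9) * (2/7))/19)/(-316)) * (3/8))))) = -3753 * sqrt(266)/1470980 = -0.04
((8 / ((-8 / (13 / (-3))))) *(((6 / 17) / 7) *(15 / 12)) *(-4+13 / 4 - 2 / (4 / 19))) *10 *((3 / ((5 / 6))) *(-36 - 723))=18204615 / 238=76489.98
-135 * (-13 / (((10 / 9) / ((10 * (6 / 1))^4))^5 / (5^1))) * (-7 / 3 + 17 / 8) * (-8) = 3157427808511450546176000000000000000000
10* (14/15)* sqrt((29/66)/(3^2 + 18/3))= 1.60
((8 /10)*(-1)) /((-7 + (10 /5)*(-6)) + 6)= 0.06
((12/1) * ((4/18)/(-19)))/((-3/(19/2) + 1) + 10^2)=-8/5739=-0.00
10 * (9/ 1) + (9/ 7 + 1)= 646/ 7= 92.29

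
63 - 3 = 60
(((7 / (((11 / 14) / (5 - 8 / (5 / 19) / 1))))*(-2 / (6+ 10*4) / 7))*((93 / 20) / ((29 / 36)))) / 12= 248031 / 366850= 0.68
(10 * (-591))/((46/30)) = -88650/23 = -3854.35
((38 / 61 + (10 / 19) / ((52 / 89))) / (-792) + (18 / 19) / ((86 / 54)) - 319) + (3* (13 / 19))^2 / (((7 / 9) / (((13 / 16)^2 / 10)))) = -6945710791730759 / 21838461765120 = -318.05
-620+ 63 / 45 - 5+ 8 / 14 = -21806 / 35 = -623.03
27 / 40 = 0.68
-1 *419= -419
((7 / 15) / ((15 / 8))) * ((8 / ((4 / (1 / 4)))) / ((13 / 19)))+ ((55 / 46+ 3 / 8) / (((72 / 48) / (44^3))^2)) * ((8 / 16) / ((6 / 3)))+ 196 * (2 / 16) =170387323052147 / 134550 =1266349483.85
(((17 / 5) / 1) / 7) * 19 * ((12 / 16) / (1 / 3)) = 2907 / 140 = 20.76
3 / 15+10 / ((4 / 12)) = 151 / 5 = 30.20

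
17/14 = 1.21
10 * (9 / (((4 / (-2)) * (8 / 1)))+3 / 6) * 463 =-2315 / 8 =-289.38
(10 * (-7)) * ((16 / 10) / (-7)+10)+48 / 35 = -23892 / 35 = -682.63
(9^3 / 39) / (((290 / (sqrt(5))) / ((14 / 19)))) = 0.11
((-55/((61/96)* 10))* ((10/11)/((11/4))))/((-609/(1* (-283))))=-1.33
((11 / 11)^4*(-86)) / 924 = -43 / 462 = -0.09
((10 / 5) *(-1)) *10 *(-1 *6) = 120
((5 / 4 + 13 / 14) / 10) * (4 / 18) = 61 / 1260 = 0.05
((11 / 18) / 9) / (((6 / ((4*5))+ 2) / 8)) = 440 / 1863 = 0.24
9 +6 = 15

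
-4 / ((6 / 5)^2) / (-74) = 25 / 666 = 0.04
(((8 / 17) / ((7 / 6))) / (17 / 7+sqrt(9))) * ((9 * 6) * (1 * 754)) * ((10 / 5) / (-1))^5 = -31269888 / 323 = -96810.80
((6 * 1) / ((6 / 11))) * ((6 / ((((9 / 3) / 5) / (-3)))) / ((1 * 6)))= -55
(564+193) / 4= 757 / 4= 189.25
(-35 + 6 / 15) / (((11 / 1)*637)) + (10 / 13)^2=267251 / 455455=0.59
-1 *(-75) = 75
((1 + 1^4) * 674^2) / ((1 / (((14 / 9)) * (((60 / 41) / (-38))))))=-127197280 / 2337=-54427.59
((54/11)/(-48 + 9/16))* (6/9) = -192/2783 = -0.07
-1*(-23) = 23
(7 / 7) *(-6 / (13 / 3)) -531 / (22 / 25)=-172971 / 286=-604.79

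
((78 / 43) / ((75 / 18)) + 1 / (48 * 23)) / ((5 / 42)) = 3.66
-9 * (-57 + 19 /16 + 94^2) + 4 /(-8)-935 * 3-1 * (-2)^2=-1309299 /16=-81831.19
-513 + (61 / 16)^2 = -127607 / 256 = -498.46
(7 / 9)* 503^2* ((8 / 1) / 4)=3542126 / 9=393569.56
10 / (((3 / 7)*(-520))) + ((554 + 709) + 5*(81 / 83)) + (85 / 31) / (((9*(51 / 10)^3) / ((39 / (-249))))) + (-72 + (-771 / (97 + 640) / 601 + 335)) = 6371136251994896549 / 4161876665779404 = 1530.83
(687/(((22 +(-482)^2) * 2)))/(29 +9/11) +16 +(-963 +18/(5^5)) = -946.99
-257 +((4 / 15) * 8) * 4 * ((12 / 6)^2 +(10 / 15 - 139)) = -1403.31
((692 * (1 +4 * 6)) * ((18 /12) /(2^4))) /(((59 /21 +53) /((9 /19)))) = 2452275 /178144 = 13.77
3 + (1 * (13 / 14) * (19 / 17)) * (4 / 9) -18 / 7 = 953 / 1071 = 0.89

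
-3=-3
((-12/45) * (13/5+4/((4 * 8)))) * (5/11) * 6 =-109/55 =-1.98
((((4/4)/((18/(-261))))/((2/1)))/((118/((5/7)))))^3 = -3048625/36067838464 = -0.00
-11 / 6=-1.83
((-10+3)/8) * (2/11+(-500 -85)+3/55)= 112567/220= 511.67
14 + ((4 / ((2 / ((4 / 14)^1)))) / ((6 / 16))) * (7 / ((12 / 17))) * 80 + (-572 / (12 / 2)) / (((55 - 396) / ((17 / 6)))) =341407 / 279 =1223.68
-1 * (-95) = 95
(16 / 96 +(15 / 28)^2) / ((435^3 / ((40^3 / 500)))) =8536 / 12099992625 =0.00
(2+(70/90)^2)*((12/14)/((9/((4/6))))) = 844/5103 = 0.17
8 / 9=0.89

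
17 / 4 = 4.25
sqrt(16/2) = 2 *sqrt(2) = 2.83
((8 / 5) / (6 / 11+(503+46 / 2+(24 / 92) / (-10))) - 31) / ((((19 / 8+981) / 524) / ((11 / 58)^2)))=-2618006067864 / 4406664860909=-0.59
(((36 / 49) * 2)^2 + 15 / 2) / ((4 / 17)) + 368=7857055 / 19208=409.05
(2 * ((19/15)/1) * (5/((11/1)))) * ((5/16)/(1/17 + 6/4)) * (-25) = -40375/6996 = -5.77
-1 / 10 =-0.10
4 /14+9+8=121 /7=17.29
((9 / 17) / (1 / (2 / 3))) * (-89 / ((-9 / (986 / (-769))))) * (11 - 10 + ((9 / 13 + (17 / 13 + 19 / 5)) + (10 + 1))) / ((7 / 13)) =-11944868 / 80745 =-147.93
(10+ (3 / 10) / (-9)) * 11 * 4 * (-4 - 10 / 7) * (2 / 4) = -124982 / 105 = -1190.30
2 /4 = 1 /2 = 0.50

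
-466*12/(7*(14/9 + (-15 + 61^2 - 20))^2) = -0.00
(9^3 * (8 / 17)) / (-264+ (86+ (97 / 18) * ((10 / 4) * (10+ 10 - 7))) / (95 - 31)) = -1.32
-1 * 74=-74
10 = 10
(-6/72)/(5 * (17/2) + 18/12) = -1/528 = -0.00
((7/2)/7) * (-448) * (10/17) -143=-4671/17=-274.76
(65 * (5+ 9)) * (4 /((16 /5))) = 2275 /2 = 1137.50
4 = 4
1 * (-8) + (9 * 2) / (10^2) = -391 / 50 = -7.82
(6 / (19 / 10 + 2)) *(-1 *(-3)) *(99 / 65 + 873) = 682128 / 169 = 4036.26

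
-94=-94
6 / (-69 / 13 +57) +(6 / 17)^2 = 7789 / 32368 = 0.24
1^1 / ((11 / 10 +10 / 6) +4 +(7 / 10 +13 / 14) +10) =210 / 3863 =0.05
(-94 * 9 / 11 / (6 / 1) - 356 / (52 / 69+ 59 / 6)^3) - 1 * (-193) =228542414770 / 1270514333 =179.88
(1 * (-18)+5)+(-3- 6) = -22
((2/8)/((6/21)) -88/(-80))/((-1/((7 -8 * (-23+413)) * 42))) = 5164467/20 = 258223.35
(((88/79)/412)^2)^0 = 1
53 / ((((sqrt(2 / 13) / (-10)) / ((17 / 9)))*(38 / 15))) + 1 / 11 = 1 / 11 - 22525*sqrt(26) / 114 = -1007.41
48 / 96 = 1 / 2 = 0.50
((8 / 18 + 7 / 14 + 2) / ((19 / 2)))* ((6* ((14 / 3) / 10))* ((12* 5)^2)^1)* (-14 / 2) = -415520 / 19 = -21869.47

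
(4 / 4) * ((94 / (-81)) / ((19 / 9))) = -94 / 171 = -0.55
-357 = -357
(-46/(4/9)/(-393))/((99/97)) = 2231/8646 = 0.26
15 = 15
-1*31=-31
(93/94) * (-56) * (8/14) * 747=-1111536/47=-23649.70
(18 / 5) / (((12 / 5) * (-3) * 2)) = -1 / 4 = -0.25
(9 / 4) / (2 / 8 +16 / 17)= 17 / 9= 1.89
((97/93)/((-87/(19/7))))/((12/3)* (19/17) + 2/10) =-156655/22484889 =-0.01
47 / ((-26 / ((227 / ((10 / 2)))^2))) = -2421863 / 650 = -3725.94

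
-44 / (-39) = 44 / 39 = 1.13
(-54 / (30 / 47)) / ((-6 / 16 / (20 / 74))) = 2256 / 37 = 60.97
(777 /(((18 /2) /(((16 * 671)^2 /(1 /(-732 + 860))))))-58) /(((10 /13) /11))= 273212635811687 /15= 18214175720779.13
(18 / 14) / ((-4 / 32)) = -72 / 7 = -10.29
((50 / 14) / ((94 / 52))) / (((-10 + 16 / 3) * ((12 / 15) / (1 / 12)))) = -1625 / 36848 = -0.04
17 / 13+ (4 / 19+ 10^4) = 2470375 / 247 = 10001.52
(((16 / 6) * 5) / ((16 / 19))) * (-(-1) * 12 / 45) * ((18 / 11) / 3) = 76 / 33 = 2.30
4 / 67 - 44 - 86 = -8706 / 67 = -129.94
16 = 16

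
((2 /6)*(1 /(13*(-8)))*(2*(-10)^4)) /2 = -1250 /39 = -32.05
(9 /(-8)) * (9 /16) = -81 /128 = -0.63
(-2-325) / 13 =-327 / 13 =-25.15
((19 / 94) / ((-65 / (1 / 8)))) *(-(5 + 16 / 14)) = 817 / 342160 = 0.00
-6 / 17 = -0.35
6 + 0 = 6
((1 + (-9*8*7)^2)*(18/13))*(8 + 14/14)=41150754/13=3165442.62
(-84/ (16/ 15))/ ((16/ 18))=-2835/ 32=-88.59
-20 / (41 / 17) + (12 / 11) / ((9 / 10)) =-9580 / 1353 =-7.08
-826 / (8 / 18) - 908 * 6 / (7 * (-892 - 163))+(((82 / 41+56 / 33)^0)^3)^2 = -27424379 / 14770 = -1856.76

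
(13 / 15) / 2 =13 / 30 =0.43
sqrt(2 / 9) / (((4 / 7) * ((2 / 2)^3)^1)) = 0.82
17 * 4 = 68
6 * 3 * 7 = 126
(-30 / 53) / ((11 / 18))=-540 / 583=-0.93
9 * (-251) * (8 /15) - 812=-10084 /5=-2016.80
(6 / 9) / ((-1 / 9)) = -6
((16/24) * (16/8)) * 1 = 4/3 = 1.33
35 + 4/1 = 39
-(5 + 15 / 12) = -25 / 4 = -6.25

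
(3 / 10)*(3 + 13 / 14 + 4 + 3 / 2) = 99 / 35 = 2.83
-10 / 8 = -5 / 4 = -1.25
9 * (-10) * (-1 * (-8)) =-720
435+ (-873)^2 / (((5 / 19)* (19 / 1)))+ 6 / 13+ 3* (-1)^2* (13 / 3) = 9936827 / 65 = 152874.26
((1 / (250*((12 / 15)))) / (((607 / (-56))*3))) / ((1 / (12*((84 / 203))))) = -336 / 440075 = -0.00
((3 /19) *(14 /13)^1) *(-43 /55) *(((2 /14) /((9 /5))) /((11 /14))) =-1204 /89661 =-0.01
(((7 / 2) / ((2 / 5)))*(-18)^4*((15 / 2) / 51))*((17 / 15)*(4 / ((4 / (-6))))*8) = -7348320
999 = 999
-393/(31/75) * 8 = -235800/31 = -7606.45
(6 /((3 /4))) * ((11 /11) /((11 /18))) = 144 /11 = 13.09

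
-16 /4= -4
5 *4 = 20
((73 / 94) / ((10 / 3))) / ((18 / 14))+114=321991 / 2820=114.18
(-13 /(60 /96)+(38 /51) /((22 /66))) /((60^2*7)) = -263 /357000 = -0.00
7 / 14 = 1 / 2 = 0.50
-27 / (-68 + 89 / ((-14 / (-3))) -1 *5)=378 / 755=0.50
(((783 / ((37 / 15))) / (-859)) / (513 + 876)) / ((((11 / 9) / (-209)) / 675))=451888875 / 14715529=30.71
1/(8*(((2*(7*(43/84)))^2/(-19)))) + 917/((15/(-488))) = -1654842773/55470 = -29833.11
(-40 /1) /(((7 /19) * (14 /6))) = -2280 /49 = -46.53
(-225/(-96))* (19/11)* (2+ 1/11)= 32775/3872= 8.46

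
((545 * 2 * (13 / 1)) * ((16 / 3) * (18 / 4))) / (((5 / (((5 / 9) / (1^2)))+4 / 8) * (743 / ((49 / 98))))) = 340080 / 14117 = 24.09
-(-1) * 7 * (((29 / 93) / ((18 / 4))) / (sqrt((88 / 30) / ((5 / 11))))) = 1015 * sqrt(3) / 9207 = 0.19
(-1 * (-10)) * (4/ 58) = 20/ 29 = 0.69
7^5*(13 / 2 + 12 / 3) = 352947 / 2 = 176473.50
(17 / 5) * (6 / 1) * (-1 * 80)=-1632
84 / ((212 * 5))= 21 / 265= 0.08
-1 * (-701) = 701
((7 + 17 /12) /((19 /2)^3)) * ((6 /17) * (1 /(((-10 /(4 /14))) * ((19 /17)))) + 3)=133926 /4561235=0.03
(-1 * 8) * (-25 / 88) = 25 / 11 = 2.27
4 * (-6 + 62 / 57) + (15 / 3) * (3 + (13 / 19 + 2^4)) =4490 / 57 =78.77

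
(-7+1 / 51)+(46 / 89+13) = 29669 / 4539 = 6.54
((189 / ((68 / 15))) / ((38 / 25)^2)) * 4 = 1771875 / 24548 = 72.18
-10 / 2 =-5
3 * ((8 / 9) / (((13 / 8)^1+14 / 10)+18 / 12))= 320 / 543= 0.59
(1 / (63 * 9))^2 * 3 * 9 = 1 / 11907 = 0.00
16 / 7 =2.29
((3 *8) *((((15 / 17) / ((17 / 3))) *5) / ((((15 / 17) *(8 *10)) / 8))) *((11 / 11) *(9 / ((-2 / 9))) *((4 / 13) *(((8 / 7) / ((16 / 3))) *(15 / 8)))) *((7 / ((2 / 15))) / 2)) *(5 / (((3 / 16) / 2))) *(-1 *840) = 2755620000 / 221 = 12468868.78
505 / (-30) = -101 / 6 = -16.83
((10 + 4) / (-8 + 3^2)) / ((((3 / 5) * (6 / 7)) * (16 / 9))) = 245 / 16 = 15.31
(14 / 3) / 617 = 0.01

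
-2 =-2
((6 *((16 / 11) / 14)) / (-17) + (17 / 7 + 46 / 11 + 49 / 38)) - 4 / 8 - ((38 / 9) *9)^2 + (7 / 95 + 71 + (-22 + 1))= -172426057 / 124355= -1386.56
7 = 7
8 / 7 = 1.14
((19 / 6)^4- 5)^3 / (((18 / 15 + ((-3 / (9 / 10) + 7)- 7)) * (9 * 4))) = -11361.01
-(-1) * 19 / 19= 1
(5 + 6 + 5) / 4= 4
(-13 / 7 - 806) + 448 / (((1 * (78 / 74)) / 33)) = 1202837 / 91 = 13217.99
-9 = -9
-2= -2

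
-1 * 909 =-909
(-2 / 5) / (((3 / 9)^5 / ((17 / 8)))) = -4131 / 20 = -206.55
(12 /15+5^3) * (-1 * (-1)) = 629 /5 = 125.80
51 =51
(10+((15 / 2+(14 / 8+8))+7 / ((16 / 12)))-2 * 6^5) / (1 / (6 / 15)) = -31039 / 5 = -6207.80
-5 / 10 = -1 / 2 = -0.50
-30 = -30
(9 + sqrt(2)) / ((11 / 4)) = 4* sqrt(2) / 11 + 36 / 11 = 3.79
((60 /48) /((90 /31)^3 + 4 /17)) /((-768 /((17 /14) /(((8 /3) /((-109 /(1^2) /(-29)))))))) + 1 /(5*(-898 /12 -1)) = -37194852548699 /13524828486041600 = -0.00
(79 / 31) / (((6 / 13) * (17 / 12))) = 2054 / 527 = 3.90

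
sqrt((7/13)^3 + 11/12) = sqrt(1103037)/1014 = 1.04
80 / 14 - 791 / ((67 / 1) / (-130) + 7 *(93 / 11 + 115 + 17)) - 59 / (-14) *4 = 214105744 / 9836491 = 21.77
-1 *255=-255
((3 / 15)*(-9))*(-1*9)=81 / 5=16.20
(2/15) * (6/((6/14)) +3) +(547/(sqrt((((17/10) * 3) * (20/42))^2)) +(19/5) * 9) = 66734/255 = 261.70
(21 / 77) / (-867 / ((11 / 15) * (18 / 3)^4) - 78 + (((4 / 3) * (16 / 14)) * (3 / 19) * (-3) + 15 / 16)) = -7182 / 2072395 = -0.00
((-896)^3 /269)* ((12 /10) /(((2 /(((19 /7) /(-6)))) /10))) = 1952448512 /269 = 7258172.91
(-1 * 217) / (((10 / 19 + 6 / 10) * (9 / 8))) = -164920 / 963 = -171.26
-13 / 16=-0.81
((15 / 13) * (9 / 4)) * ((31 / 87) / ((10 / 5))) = 1395 / 3016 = 0.46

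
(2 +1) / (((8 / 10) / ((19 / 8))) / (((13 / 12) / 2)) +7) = 0.39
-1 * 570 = -570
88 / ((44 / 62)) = 124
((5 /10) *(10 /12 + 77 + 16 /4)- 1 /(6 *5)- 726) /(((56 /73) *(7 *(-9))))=3000811 /211680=14.18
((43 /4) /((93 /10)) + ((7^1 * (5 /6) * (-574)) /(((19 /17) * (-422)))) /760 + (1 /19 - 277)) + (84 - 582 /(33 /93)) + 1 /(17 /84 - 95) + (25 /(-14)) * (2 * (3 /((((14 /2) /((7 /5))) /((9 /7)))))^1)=-892545023181022793 /486472247335536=-1834.73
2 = 2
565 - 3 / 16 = 9037 / 16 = 564.81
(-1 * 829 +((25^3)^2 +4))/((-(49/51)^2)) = -635007619800/2401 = -264476309.79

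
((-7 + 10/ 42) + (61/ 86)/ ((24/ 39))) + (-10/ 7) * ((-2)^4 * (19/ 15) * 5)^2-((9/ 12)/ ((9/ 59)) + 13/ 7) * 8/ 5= -3182674877/ 216720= -14685.65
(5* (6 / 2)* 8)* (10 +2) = 1440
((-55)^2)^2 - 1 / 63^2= 36318830624 / 3969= 9150625.00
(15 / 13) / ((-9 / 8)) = -40 / 39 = -1.03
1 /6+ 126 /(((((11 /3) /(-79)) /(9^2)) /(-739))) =10725056759 /66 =162500859.98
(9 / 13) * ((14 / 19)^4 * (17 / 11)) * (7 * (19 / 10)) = 20571768 / 4904185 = 4.19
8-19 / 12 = 77 / 12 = 6.42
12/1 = 12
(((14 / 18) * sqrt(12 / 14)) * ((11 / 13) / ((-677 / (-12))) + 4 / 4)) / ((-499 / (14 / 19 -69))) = 11586101 * sqrt(42) / 750980529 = 0.10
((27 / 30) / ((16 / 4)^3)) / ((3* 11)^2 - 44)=9 / 668800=0.00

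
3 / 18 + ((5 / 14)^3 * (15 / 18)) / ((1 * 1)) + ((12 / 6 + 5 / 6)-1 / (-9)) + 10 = 13.15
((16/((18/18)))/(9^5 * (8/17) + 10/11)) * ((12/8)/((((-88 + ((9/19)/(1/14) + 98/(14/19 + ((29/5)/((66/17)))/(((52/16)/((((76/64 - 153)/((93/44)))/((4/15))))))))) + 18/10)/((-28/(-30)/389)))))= -128573320568/4986381962360824603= -0.00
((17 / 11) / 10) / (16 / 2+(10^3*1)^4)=17 / 110000000000880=0.00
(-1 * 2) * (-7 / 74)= 7 / 37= 0.19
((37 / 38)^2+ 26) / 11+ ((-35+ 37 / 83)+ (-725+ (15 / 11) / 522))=-86838335641 / 114698364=-757.10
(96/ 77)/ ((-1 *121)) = -0.01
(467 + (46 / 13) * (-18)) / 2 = 5243 / 26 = 201.65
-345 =-345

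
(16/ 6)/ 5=8/ 15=0.53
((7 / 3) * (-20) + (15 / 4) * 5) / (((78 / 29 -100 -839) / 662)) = 3215665 / 162918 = 19.74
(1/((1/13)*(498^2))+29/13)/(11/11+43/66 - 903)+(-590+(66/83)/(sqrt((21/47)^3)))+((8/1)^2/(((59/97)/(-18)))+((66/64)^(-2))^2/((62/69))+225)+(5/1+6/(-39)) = -18062543031280583599/8016614942751558+1034*sqrt(987)/12201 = -2250.48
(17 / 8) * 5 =85 / 8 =10.62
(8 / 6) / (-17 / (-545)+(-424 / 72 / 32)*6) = -34880 / 28069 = -1.24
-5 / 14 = -0.36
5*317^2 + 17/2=1004907/2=502453.50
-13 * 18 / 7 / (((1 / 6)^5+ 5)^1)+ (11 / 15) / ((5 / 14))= -94555082 / 20412525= -4.63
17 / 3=5.67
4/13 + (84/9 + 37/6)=411/26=15.81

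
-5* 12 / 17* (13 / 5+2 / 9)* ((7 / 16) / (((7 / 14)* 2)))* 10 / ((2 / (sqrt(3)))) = -4445* sqrt(3) / 204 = -37.74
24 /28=6 /7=0.86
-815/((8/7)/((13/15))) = -14833/24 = -618.04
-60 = -60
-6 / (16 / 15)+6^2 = 243 / 8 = 30.38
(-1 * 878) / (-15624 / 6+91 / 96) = 84288 / 249893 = 0.34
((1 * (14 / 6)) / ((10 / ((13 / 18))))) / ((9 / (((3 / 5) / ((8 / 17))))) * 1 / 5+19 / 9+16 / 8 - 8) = -1547 / 22740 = -0.07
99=99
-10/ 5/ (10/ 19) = -19/ 5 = -3.80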